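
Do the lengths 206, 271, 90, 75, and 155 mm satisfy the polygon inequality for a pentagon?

A pentagon exists iff every side is shorter than the sum of the others — equivalently, the longest side is less than the sum of the rest.
Longest side 271 < 526 (sum of the remaining 4), so yes.

Yes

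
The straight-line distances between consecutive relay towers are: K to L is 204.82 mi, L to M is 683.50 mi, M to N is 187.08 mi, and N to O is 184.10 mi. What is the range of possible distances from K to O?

107.50 ≤ KO ≤ 1259.50 mi

The maximum is all hops collinear in one direction: 204.82 + 683.50 + 187.08 + 184.10 = 1259.50.
The longest hop is 683.50; the others sum to 576.00. Folding the others back against it leaves at least 683.50 − 576.00 = 107.50.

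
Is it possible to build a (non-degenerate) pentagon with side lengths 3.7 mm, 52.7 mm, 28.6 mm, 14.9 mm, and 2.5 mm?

For a pentagon, each side must be shorter than the sum of the others.
Here the longest side is 52.7, but the remaining 4 sides sum to only 49.7.

No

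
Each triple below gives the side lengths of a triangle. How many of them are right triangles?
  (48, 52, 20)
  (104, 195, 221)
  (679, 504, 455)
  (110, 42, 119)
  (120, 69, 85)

(48,52,20): 20²+48² = 2704 = 52² → right
(104,195,221): 104²+195² = 48841 = 221² → right
(679,504,455): 455²+504² = 461041 = 679² → right
(110,42,119): 42²+110² = 13864 < 14161 = 119² → obtuse
(120,69,85): 69²+85² = 11986 < 14400 = 120² → obtuse
3 of the 5 are right.

3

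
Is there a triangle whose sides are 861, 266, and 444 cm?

No

The longest side is 861, but the other two sum to only 710.
710 < 861, so the triangle inequality fails.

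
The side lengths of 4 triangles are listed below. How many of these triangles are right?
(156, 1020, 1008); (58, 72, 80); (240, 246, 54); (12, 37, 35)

3

(156,1020,1008): 156²+1008² = 1040400 = 1020² → right
(58,72,80): 58²+72² = 8548 > 6400 = 80² → acute
(240,246,54): 54²+240² = 60516 = 246² → right
(12,37,35): 12²+35² = 1369 = 37² → right
3 of the 4 are right.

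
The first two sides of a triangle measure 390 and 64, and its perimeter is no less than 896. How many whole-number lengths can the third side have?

Triangle inequality: 326 < x < 454. Perimeter ≥ 896 gives x ≥ 896 − 390 − 64 = 442.
So 442 ≤ x < 454; integers 442 through 453: 12 values.

12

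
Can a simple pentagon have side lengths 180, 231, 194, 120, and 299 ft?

A pentagon exists iff every side is shorter than the sum of the others — equivalently, the longest side is less than the sum of the rest.
Longest side 299 < 725 (sum of the remaining 4), so yes.

Yes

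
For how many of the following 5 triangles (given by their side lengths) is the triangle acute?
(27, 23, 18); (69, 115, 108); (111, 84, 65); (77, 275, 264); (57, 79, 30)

2

(27,23,18): 18²+23² = 853 > 729 = 27² → acute
(69,115,108): 69²+108² = 16425 > 13225 = 115² → acute
(111,84,65): 65²+84² = 11281 < 12321 = 111² → obtuse
(77,275,264): 77²+264² = 75625 = 275² → right
(57,79,30): 30²+57² = 4149 < 6241 = 79² → obtuse
2 of the 5 are acute.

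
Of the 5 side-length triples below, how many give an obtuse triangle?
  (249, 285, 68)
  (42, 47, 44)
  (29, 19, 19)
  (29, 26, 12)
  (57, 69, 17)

4

(249,285,68): 68²+249² = 66625 < 81225 = 285² → obtuse
(42,47,44): 42²+44² = 3700 > 2209 = 47² → acute
(29,19,19): 19²+19² = 722 < 841 = 29² → obtuse
(29,26,12): 12²+26² = 820 < 841 = 29² → obtuse
(57,69,17): 17²+57² = 3538 < 4761 = 69² → obtuse
4 of the 5 are obtuse.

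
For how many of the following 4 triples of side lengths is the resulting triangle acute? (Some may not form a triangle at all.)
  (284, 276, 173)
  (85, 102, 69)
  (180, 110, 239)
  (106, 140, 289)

2

(284,276,173): 173²+276² = 106105 > 80656 = 284² → acute
(85,102,69): 69²+85² = 11986 > 10404 = 102² → acute
(180,110,239): 110²+180² = 44500 < 57121 = 239² → obtuse
(106,140,289): 106+140 ≤ 289, not a triangle
2 of the 4 are acute.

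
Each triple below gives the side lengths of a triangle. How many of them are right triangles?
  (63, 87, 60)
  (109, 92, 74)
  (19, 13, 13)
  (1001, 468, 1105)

(63,87,60): 60²+63² = 7569 = 87² → right
(109,92,74): 74²+92² = 13940 > 11881 = 109² → acute
(19,13,13): 13²+13² = 338 < 361 = 19² → obtuse
(1001,468,1105): 468²+1001² = 1221025 = 1105² → right
2 of the 4 are right.

2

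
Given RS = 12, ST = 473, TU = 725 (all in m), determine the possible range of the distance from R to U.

The maximum is all hops collinear in one direction: 12 + 473 + 725 = 1210.
The longest hop is 725; the others sum to 485. Folding the others back against it leaves at least 725 − 485 = 240.

240 ≤ RU ≤ 1210 m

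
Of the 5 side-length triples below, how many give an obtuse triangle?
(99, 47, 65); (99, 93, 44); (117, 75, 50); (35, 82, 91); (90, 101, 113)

(99,47,65): 47²+65² = 6434 < 9801 = 99² → obtuse
(99,93,44): 44²+93² = 10585 > 9801 = 99² → acute
(117,75,50): 50²+75² = 8125 < 13689 = 117² → obtuse
(35,82,91): 35²+82² = 7949 < 8281 = 91² → obtuse
(90,101,113): 90²+101² = 18301 > 12769 = 113² → acute
3 of the 5 are obtuse.

3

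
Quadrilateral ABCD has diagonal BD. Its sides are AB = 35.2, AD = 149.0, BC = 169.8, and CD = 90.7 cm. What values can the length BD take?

From triangle ABD: |35.2 − 149.0| < BD < 35.2 + 149.0, i.e. 113.8 < BD < 184.2.
From triangle CBD: 79.1 < BD < 260.5.
Both must hold, so BD lies in the intersection.

113.8 < BD < 184.2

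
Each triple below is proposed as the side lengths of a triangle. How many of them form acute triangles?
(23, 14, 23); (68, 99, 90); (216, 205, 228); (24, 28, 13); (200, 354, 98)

(23,14,23): 14²+23² = 725 > 529 = 23² → acute
(68,99,90): 68²+90² = 12724 > 9801 = 99² → acute
(216,205,228): 205²+216² = 88681 > 51984 = 228² → acute
(24,28,13): 13²+24² = 745 < 784 = 28² → obtuse
(200,354,98): 98+200 ≤ 354, not a triangle
3 of the 5 are acute.

3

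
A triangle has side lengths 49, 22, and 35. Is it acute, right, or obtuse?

obtuse

Compare the square of the longest side to the sum of squares of the other two: 22² + 35² = 1709 < 2401 = 49².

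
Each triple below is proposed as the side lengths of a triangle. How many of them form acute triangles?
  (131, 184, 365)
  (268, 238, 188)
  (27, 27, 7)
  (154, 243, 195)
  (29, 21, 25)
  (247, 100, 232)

(131,184,365): 131+184 ≤ 365, not a triangle
(268,238,188): 188²+238² = 91988 > 71824 = 268² → acute
(27,27,7): 7²+27² = 778 > 729 = 27² → acute
(154,243,195): 154²+195² = 61741 > 59049 = 243² → acute
(29,21,25): 21²+25² = 1066 > 841 = 29² → acute
(247,100,232): 100²+232² = 63824 > 61009 = 247² → acute
5 of the 6 are acute.

5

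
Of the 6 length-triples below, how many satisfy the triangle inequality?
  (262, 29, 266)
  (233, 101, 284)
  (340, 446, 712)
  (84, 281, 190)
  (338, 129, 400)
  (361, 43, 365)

5

(29,262,266): 29+262 > 266 → valid
(101,233,284): 101+233 > 284 → valid
(340,446,712): 340+446 > 712 → valid
(84,190,281): 84+190 ≤ 281 → not valid
(129,338,400): 129+338 > 400 → valid
(43,361,365): 43+361 > 365 → valid
5 of the 6 triples form a triangle.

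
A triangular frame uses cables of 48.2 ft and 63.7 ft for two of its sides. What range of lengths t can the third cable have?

By the triangle inequality, t must be less than 48.2 + 63.7 = 111.9 and greater than |48.2 − 63.7| = 15.5.

15.5 < t < 111.9 (ft)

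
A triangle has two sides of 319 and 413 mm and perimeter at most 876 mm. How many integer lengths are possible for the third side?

Triangle inequality: 94 < x < 732. Perimeter ≤ 876 gives x ≤ 876 − 319 − 413 = 144.
So 94 < x ≤ 144; integers 95 through 144: 50 values.

50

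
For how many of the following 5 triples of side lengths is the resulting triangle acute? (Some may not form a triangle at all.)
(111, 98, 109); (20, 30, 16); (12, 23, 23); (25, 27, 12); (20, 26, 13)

(111,98,109): 98²+109² = 21485 > 12321 = 111² → acute
(20,30,16): 16²+20² = 656 < 900 = 30² → obtuse
(12,23,23): 12²+23² = 673 > 529 = 23² → acute
(25,27,12): 12²+25² = 769 > 729 = 27² → acute
(20,26,13): 13²+20² = 569 < 676 = 26² → obtuse
3 of the 5 are acute.

3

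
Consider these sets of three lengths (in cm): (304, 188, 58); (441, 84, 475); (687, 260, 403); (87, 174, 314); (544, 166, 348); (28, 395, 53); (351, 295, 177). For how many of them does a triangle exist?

2

(58,188,304): 58+188 ≤ 304 → not valid
(84,441,475): 84+441 > 475 → valid
(260,403,687): 260+403 ≤ 687 → not valid
(87,174,314): 87+174 ≤ 314 → not valid
(166,348,544): 166+348 ≤ 544 → not valid
(28,53,395): 28+53 ≤ 395 → not valid
(177,295,351): 177+295 > 351 → valid
2 of the 7 triples form a triangle.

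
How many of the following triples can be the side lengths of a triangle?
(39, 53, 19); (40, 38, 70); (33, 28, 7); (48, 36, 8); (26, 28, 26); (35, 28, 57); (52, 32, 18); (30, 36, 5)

(19,39,53): 19+39 > 53 → valid
(38,40,70): 38+40 > 70 → valid
(7,28,33): 7+28 > 33 → valid
(8,36,48): 8+36 ≤ 48 → not valid
(26,26,28): 26+26 > 28 → valid
(28,35,57): 28+35 > 57 → valid
(18,32,52): 18+32 ≤ 52 → not valid
(5,30,36): 5+30 ≤ 36 → not valid
5 of the 8 triples form a triangle.

5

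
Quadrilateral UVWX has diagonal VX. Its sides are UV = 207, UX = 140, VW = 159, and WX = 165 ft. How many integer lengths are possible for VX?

256

From triangle UVX: 67 < VX < 347.
From triangle WVX: 6 < VX < 324.
Intersection: 67 < VX < 324, so integers 68 through 323: 256 values.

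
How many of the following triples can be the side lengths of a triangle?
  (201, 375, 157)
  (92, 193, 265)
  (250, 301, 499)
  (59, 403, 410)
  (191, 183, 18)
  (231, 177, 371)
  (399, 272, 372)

(157,201,375): 157+201 ≤ 375 → not valid
(92,193,265): 92+193 > 265 → valid
(250,301,499): 250+301 > 499 → valid
(59,403,410): 59+403 > 410 → valid
(18,183,191): 18+183 > 191 → valid
(177,231,371): 177+231 > 371 → valid
(272,372,399): 272+372 > 399 → valid
6 of the 7 triples form a triangle.

6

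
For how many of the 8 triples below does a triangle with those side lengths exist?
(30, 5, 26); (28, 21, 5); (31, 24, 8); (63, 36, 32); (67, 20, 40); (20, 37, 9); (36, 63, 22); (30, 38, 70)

3

(5,26,30): 5+26 > 30 → valid
(5,21,28): 5+21 ≤ 28 → not valid
(8,24,31): 8+24 > 31 → valid
(32,36,63): 32+36 > 63 → valid
(20,40,67): 20+40 ≤ 67 → not valid
(9,20,37): 9+20 ≤ 37 → not valid
(22,36,63): 22+36 ≤ 63 → not valid
(30,38,70): 30+38 ≤ 70 → not valid
3 of the 8 triples form a triangle.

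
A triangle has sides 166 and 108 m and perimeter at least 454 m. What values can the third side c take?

Triangle inequality alone gives 58 < c < 274.
The perimeter condition gives c ≥ 454 − 166 − 108 = 180.
Intersecting the two: 180 ≤ c < 274.

180 ≤ c < 274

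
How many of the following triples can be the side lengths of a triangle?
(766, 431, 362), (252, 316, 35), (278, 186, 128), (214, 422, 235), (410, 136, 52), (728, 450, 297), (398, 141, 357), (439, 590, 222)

(362,431,766): 362+431 > 766 → valid
(35,252,316): 35+252 ≤ 316 → not valid
(128,186,278): 128+186 > 278 → valid
(214,235,422): 214+235 > 422 → valid
(52,136,410): 52+136 ≤ 410 → not valid
(297,450,728): 297+450 > 728 → valid
(141,357,398): 141+357 > 398 → valid
(222,439,590): 222+439 > 590 → valid
6 of the 8 triples form a triangle.

6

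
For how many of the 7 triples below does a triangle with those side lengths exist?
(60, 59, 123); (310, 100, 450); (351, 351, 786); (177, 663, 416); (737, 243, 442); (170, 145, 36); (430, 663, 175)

1

(59,60,123): 59+60 ≤ 123 → not valid
(100,310,450): 100+310 ≤ 450 → not valid
(351,351,786): 351+351 ≤ 786 → not valid
(177,416,663): 177+416 ≤ 663 → not valid
(243,442,737): 243+442 ≤ 737 → not valid
(36,145,170): 36+145 > 170 → valid
(175,430,663): 175+430 ≤ 663 → not valid
1 of the 7 triples forms a triangle.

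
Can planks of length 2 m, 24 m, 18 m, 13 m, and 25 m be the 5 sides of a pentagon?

Yes

A pentagon exists iff every side is shorter than the sum of the others — equivalently, the longest side is less than the sum of the rest.
Longest side 25 < 57 (sum of the remaining 4), so yes.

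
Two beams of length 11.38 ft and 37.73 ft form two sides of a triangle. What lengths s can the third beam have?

26.35 < s < 49.11 (ft)

By the triangle inequality, s must be less than 11.38 + 37.73 = 49.11 and greater than |11.38 − 37.73| = 26.35.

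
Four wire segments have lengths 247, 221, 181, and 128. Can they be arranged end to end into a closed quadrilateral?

Yes

A quadrilateral exists iff every side is shorter than the sum of the others — equivalently, the longest side is less than the sum of the rest.
Longest side 247 < 530 (sum of the remaining 3), so yes.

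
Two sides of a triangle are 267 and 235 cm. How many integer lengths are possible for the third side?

The third side lies in the open interval (32, 502).
Integers from 33 to 501 inclusive: 501 − 33 + 1 = 469.

469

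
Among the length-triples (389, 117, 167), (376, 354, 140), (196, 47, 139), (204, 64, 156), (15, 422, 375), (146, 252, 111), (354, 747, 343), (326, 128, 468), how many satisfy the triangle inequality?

(117,167,389): 117+167 ≤ 389 → not valid
(140,354,376): 140+354 > 376 → valid
(47,139,196): 47+139 ≤ 196 → not valid
(64,156,204): 64+156 > 204 → valid
(15,375,422): 15+375 ≤ 422 → not valid
(111,146,252): 111+146 > 252 → valid
(343,354,747): 343+354 ≤ 747 → not valid
(128,326,468): 128+326 ≤ 468 → not valid
3 of the 8 triples form a triangle.

3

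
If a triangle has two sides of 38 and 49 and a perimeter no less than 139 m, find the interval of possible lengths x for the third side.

Triangle inequality alone gives 11 < x < 87.
The perimeter condition gives x ≥ 139 − 38 − 49 = 52.
Intersecting the two: 52 ≤ x < 87.

52 ≤ x < 87 m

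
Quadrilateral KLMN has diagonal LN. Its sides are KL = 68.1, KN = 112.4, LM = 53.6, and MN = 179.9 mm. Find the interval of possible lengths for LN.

From triangle KLN: |68.1 − 112.4| < LN < 68.1 + 112.4, i.e. 44.3 < LN < 180.5.
From triangle MLN: 126.3 < LN < 233.5.
Both must hold, so LN lies in the intersection.

126.3 < LN < 180.5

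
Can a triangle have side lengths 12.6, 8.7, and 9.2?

Yes

The longest side is 12.6, and the other two sum to 17.9.
Since 17.9 > 12.6, the triangle inequality holds.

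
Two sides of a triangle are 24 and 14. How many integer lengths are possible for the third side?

The third side lies in the open interval (10, 38).
Integers from 11 to 37 inclusive: 37 − 11 + 1 = 27.

27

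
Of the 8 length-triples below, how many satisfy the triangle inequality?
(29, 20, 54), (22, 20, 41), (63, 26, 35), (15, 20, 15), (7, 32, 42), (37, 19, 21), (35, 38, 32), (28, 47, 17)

(20,29,54): 20+29 ≤ 54 → not valid
(20,22,41): 20+22 > 41 → valid
(26,35,63): 26+35 ≤ 63 → not valid
(15,15,20): 15+15 > 20 → valid
(7,32,42): 7+32 ≤ 42 → not valid
(19,21,37): 19+21 > 37 → valid
(32,35,38): 32+35 > 38 → valid
(17,28,47): 17+28 ≤ 47 → not valid
4 of the 8 triples form a triangle.

4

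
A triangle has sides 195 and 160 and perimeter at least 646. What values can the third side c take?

291 ≤ c < 355

Triangle inequality alone gives 35 < c < 355.
The perimeter condition gives c ≥ 646 − 195 − 160 = 291.
Intersecting the two: 291 ≤ c < 355.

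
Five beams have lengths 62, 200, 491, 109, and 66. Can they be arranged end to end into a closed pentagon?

For a pentagon, each side must be shorter than the sum of the others.
Here the longest side is 491, but the remaining 4 sides sum to only 437.

No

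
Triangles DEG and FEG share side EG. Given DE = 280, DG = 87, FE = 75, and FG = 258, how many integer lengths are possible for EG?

139

From triangle DEG: 193 < EG < 367.
From triangle FEG: 183 < EG < 333.
Intersection: 193 < EG < 333, so integers 194 through 332: 139 values.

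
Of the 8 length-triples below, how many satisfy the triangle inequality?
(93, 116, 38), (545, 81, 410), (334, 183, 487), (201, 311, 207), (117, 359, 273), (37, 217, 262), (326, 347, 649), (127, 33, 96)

(38,93,116): 38+93 > 116 → valid
(81,410,545): 81+410 ≤ 545 → not valid
(183,334,487): 183+334 > 487 → valid
(201,207,311): 201+207 > 311 → valid
(117,273,359): 117+273 > 359 → valid
(37,217,262): 37+217 ≤ 262 → not valid
(326,347,649): 326+347 > 649 → valid
(33,96,127): 33+96 > 127 → valid
6 of the 8 triples form a triangle.

6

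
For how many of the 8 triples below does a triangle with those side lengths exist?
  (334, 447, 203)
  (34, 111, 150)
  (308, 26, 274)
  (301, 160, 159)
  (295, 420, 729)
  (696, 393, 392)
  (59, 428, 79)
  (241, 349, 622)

(203,334,447): 203+334 > 447 → valid
(34,111,150): 34+111 ≤ 150 → not valid
(26,274,308): 26+274 ≤ 308 → not valid
(159,160,301): 159+160 > 301 → valid
(295,420,729): 295+420 ≤ 729 → not valid
(392,393,696): 392+393 > 696 → valid
(59,79,428): 59+79 ≤ 428 → not valid
(241,349,622): 241+349 ≤ 622 → not valid
3 of the 8 triples form a triangle.

3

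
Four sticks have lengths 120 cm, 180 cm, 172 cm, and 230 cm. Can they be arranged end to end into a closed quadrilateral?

A quadrilateral exists iff every side is shorter than the sum of the others — equivalently, the longest side is less than the sum of the rest.
Longest side 230 < 472 (sum of the remaining 3), so yes.

Yes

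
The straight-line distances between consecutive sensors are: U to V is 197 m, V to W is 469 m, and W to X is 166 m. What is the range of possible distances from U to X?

The maximum is all hops collinear in one direction: 197 + 469 + 166 = 832.
The longest hop is 469; the others sum to 363. Folding the others back against it leaves at least 469 − 363 = 106.

106 ≤ UX ≤ 832 m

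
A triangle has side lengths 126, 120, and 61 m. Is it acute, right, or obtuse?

Compare the square of the longest side to the sum of squares of the other two: 61² + 120² = 18121 > 15876 = 126².

acute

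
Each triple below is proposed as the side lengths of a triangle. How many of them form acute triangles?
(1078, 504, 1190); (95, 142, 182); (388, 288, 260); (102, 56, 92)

1

(1078,504,1190): 504²+1078² = 1416100 = 1190² → right
(95,142,182): 95²+142² = 29189 < 33124 = 182² → obtuse
(388,288,260): 260²+288² = 150544 = 388² → right
(102,56,92): 56²+92² = 11600 > 10404 = 102² → acute
1 of the 4 is acute.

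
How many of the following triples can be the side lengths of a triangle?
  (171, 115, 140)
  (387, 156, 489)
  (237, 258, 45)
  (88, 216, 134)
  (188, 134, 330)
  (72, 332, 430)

(115,140,171): 115+140 > 171 → valid
(156,387,489): 156+387 > 489 → valid
(45,237,258): 45+237 > 258 → valid
(88,134,216): 88+134 > 216 → valid
(134,188,330): 134+188 ≤ 330 → not valid
(72,332,430): 72+332 ≤ 430 → not valid
4 of the 6 triples form a triangle.

4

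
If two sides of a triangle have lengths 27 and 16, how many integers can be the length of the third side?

31

The third side lies in the open interval (11, 43).
Integers from 12 to 42 inclusive: 42 − 12 + 1 = 31.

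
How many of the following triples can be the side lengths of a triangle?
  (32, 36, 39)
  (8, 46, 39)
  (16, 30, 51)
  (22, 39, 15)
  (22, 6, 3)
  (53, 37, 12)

(32,36,39): 32+36 > 39 → valid
(8,39,46): 8+39 > 46 → valid
(16,30,51): 16+30 ≤ 51 → not valid
(15,22,39): 15+22 ≤ 39 → not valid
(3,6,22): 3+6 ≤ 22 → not valid
(12,37,53): 12+37 ≤ 53 → not valid
2 of the 6 triples form a triangle.

2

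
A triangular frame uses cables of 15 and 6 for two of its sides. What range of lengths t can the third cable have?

By the triangle inequality, t must be less than 15 + 6 = 21 and greater than |15 − 6| = 9.

9 < t < 21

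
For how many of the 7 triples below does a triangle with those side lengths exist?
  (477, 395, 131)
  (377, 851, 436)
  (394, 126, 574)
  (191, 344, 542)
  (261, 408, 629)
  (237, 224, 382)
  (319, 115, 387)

4

(131,395,477): 131+395 > 477 → valid
(377,436,851): 377+436 ≤ 851 → not valid
(126,394,574): 126+394 ≤ 574 → not valid
(191,344,542): 191+344 ≤ 542 → not valid
(261,408,629): 261+408 > 629 → valid
(224,237,382): 224+237 > 382 → valid
(115,319,387): 115+319 > 387 → valid
4 of the 7 triples form a triangle.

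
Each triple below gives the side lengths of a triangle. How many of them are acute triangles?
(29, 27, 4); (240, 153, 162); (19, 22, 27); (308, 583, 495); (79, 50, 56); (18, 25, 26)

2

(29,27,4): 4²+27² = 745 < 841 = 29² → obtuse
(240,153,162): 153²+162² = 49653 < 57600 = 240² → obtuse
(19,22,27): 19²+22² = 845 > 729 = 27² → acute
(308,583,495): 308²+495² = 339889 = 583² → right
(79,50,56): 50²+56² = 5636 < 6241 = 79² → obtuse
(18,25,26): 18²+25² = 949 > 676 = 26² → acute
2 of the 6 are acute.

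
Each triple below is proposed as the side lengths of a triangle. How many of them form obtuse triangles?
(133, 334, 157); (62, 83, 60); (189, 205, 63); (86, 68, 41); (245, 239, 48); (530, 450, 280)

(133,334,157): 133+157 ≤ 334, not a triangle
(62,83,60): 60²+62² = 7444 > 6889 = 83² → acute
(189,205,63): 63²+189² = 39690 < 42025 = 205² → obtuse
(86,68,41): 41²+68² = 6305 < 7396 = 86² → obtuse
(245,239,48): 48²+239² = 59425 < 60025 = 245² → obtuse
(530,450,280): 280²+450² = 280900 = 530² → right
3 of the 6 are obtuse.

3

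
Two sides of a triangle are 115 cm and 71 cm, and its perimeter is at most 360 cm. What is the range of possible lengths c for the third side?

44 < c ≤ 174 cm

Triangle inequality alone gives 44 < c < 186.
The perimeter condition gives c ≤ 360 − 115 − 71 = 174.
Intersecting the two: 44 < c ≤ 174.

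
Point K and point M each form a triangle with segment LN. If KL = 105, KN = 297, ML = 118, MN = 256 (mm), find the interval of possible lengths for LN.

From triangle KLN: |105 − 297| < LN < 105 + 297, i.e. 192 < LN < 402.
From triangle MLN: 138 < LN < 374.
Both must hold, so LN lies in the intersection.

192 < LN < 374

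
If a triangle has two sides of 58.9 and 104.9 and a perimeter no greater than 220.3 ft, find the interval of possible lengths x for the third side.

Triangle inequality alone gives 46.0 < x < 163.8.
The perimeter condition gives x ≤ 220.3 − 58.9 − 104.9 = 56.5.
Intersecting the two: 46.0 < x ≤ 56.5.

46.0 < x ≤ 56.5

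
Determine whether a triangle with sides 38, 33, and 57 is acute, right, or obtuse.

Compare the square of the longest side to the sum of squares of the other two: 33² + 38² = 2533 < 3249 = 57².

obtuse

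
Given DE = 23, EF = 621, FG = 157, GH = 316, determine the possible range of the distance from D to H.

125 ≤ DH ≤ 1117

The maximum is all hops collinear in one direction: 23 + 621 + 157 + 316 = 1117.
The longest hop is 621; the others sum to 496. Folding the others back against it leaves at least 621 − 496 = 125.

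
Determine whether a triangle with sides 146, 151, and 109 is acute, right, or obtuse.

acute

Compare the square of the longest side to the sum of squares of the other two: 109² + 146² = 33197 > 22801 = 151².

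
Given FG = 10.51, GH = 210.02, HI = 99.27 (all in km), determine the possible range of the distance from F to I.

100.24 ≤ FI ≤ 319.80 km

The maximum is all hops collinear in one direction: 10.51 + 210.02 + 99.27 = 319.80.
The longest hop is 210.02; the others sum to 109.78. Folding the others back against it leaves at least 210.02 − 109.78 = 100.24.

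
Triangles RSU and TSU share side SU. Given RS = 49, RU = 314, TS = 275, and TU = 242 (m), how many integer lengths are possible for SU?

From triangle RSU: 265 < SU < 363.
From triangle TSU: 33 < SU < 517.
Intersection: 265 < SU < 363, so integers 266 through 362: 97 values.

97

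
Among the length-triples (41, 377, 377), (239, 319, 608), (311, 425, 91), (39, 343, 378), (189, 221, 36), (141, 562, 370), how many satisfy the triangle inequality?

3

(41,377,377): 41+377 > 377 → valid
(239,319,608): 239+319 ≤ 608 → not valid
(91,311,425): 91+311 ≤ 425 → not valid
(39,343,378): 39+343 > 378 → valid
(36,189,221): 36+189 > 221 → valid
(141,370,562): 141+370 ≤ 562 → not valid
3 of the 6 triples form a triangle.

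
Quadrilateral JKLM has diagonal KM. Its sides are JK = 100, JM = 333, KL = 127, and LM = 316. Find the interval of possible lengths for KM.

233 < KM < 433

From triangle JKM: |100 − 333| < KM < 100 + 333, i.e. 233 < KM < 433.
From triangle LKM: 189 < KM < 443.
Both must hold, so KM lies in the intersection.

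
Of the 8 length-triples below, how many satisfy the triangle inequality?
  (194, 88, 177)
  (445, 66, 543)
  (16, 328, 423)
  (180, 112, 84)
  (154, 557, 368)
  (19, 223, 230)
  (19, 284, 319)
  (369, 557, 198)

4

(88,177,194): 88+177 > 194 → valid
(66,445,543): 66+445 ≤ 543 → not valid
(16,328,423): 16+328 ≤ 423 → not valid
(84,112,180): 84+112 > 180 → valid
(154,368,557): 154+368 ≤ 557 → not valid
(19,223,230): 19+223 > 230 → valid
(19,284,319): 19+284 ≤ 319 → not valid
(198,369,557): 198+369 > 557 → valid
4 of the 8 triples form a triangle.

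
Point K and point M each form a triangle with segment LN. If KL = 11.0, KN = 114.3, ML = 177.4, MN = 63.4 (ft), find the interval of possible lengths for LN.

From triangle KLN: |11.0 − 114.3| < LN < 11.0 + 114.3, i.e. 103.3 < LN < 125.3.
From triangle MLN: 114.0 < LN < 240.8.
Both must hold, so LN lies in the intersection.

114.0 < LN < 125.3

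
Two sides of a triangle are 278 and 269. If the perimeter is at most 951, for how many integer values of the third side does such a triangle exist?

395

Triangle inequality: 9 < x < 547. Perimeter ≤ 951 gives x ≤ 951 − 278 − 269 = 404.
So 9 < x ≤ 404; integers 10 through 404: 395 values.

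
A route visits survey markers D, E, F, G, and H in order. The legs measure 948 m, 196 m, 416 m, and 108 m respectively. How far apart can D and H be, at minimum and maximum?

228 ≤ DH ≤ 1668 m

The maximum is all hops collinear in one direction: 948 + 196 + 416 + 108 = 1668.
The longest hop is 948; the others sum to 720. Folding the others back against it leaves at least 948 − 720 = 228.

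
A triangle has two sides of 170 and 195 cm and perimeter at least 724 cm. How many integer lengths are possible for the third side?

Triangle inequality: 25 < x < 365. Perimeter ≥ 724 gives x ≥ 724 − 170 − 195 = 359.
So 359 ≤ x < 365; integers 359 through 364: 6 values.

6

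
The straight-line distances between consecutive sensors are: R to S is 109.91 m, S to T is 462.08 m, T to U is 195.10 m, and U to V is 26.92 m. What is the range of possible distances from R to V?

The maximum is all hops collinear in one direction: 109.91 + 462.08 + 195.10 + 26.92 = 794.01.
The longest hop is 462.08; the others sum to 331.93. Folding the others back against it leaves at least 462.08 − 331.93 = 130.15.

130.15 ≤ RV ≤ 794.01 m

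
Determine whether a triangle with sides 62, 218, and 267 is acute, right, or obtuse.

obtuse

Compare the square of the longest side to the sum of squares of the other two: 62² + 218² = 51368 < 71289 = 267².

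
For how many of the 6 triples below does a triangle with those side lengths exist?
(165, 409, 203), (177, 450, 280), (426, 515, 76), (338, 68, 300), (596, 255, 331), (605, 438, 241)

3

(165,203,409): 165+203 ≤ 409 → not valid
(177,280,450): 177+280 > 450 → valid
(76,426,515): 76+426 ≤ 515 → not valid
(68,300,338): 68+300 > 338 → valid
(255,331,596): 255+331 ≤ 596 → not valid
(241,438,605): 241+438 > 605 → valid
3 of the 6 triples form a triangle.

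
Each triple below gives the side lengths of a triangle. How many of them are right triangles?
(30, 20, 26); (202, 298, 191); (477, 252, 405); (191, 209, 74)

(30,20,26): 20²+26² = 1076 > 900 = 30² → acute
(202,298,191): 191²+202² = 77285 < 88804 = 298² → obtuse
(477,252,405): 252²+405² = 227529 = 477² → right
(191,209,74): 74²+191² = 41957 < 43681 = 209² → obtuse
1 of the 4 is right.

1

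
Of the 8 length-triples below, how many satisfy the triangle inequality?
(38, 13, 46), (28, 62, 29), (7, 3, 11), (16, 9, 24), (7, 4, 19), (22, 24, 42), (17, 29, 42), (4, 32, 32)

5

(13,38,46): 13+38 > 46 → valid
(28,29,62): 28+29 ≤ 62 → not valid
(3,7,11): 3+7 ≤ 11 → not valid
(9,16,24): 9+16 > 24 → valid
(4,7,19): 4+7 ≤ 19 → not valid
(22,24,42): 22+24 > 42 → valid
(17,29,42): 17+29 > 42 → valid
(4,32,32): 4+32 > 32 → valid
5 of the 8 triples form a triangle.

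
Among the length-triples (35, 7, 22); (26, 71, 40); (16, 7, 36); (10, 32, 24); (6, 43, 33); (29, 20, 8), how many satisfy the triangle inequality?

(7,22,35): 7+22 ≤ 35 → not valid
(26,40,71): 26+40 ≤ 71 → not valid
(7,16,36): 7+16 ≤ 36 → not valid
(10,24,32): 10+24 > 32 → valid
(6,33,43): 6+33 ≤ 43 → not valid
(8,20,29): 8+20 ≤ 29 → not valid
1 of the 6 triples forms a triangle.

1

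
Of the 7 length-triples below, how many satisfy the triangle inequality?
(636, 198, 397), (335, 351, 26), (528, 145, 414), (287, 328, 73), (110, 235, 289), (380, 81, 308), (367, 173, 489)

(198,397,636): 198+397 ≤ 636 → not valid
(26,335,351): 26+335 > 351 → valid
(145,414,528): 145+414 > 528 → valid
(73,287,328): 73+287 > 328 → valid
(110,235,289): 110+235 > 289 → valid
(81,308,380): 81+308 > 380 → valid
(173,367,489): 173+367 > 489 → valid
6 of the 7 triples form a triangle.

6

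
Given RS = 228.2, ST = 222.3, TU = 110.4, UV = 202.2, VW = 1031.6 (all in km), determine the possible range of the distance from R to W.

268.5 ≤ RW ≤ 1794.7 km

The maximum is all hops collinear in one direction: 228.2 + 222.3 + 110.4 + 202.2 + 1031.6 = 1794.7.
The longest hop is 1031.6; the others sum to 763.1. Folding the others back against it leaves at least 1031.6 − 763.1 = 268.5.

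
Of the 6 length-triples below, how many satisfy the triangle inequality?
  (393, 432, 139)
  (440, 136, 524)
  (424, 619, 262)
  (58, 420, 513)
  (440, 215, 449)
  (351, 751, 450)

(139,393,432): 139+393 > 432 → valid
(136,440,524): 136+440 > 524 → valid
(262,424,619): 262+424 > 619 → valid
(58,420,513): 58+420 ≤ 513 → not valid
(215,440,449): 215+440 > 449 → valid
(351,450,751): 351+450 > 751 → valid
5 of the 6 triples form a triangle.

5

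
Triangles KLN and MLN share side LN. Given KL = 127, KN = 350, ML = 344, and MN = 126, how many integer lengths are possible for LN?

From triangle KLN: 223 < LN < 477.
From triangle MLN: 218 < LN < 470.
Intersection: 223 < LN < 470, so integers 224 through 469: 246 values.

246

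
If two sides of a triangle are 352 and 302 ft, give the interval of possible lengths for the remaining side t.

50 < t < 654 (ft)

By the triangle inequality, t must be less than 352 + 302 = 654 and greater than |352 − 302| = 50.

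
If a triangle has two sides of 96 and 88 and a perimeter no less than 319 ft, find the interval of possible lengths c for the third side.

Triangle inequality alone gives 8 < c < 184.
The perimeter condition gives c ≥ 319 − 96 − 88 = 135.
Intersecting the two: 135 ≤ c < 184.

135 ≤ c < 184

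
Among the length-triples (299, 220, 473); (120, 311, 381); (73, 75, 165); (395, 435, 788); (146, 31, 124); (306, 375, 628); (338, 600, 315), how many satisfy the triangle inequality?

6

(220,299,473): 220+299 > 473 → valid
(120,311,381): 120+311 > 381 → valid
(73,75,165): 73+75 ≤ 165 → not valid
(395,435,788): 395+435 > 788 → valid
(31,124,146): 31+124 > 146 → valid
(306,375,628): 306+375 > 628 → valid
(315,338,600): 315+338 > 600 → valid
6 of the 7 triples form a triangle.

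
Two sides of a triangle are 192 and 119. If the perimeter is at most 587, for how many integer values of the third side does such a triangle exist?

203

Triangle inequality: 73 < x < 311. Perimeter ≤ 587 gives x ≤ 587 − 192 − 119 = 276.
So 73 < x ≤ 276; integers 74 through 276: 203 values.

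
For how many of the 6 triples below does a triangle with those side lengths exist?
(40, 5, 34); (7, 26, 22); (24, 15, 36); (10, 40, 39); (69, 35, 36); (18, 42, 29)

5

(5,34,40): 5+34 ≤ 40 → not valid
(7,22,26): 7+22 > 26 → valid
(15,24,36): 15+24 > 36 → valid
(10,39,40): 10+39 > 40 → valid
(35,36,69): 35+36 > 69 → valid
(18,29,42): 18+29 > 42 → valid
5 of the 6 triples form a triangle.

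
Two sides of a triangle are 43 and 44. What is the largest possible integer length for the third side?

86

The third side must be strictly less than 43 + 44 = 87.
The largest integer below 87 is 86.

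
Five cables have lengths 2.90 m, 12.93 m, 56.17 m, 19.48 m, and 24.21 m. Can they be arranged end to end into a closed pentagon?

A pentagon exists iff every side is shorter than the sum of the others — equivalently, the longest side is less than the sum of the rest.
Longest side 56.17 < 59.52 (sum of the remaining 4), so yes.

Yes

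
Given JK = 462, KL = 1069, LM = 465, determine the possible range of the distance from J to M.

The maximum is all hops collinear in one direction: 462 + 1069 + 465 = 1996.
The longest hop is 1069; the others sum to 927. Folding the others back against it leaves at least 1069 − 927 = 142.

142 ≤ JM ≤ 1996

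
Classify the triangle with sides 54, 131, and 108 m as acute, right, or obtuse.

Compare the square of the longest side to the sum of squares of the other two: 54² + 108² = 14580 < 17161 = 131².

obtuse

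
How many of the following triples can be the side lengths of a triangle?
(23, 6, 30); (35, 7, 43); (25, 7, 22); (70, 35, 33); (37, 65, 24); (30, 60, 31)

2

(6,23,30): 6+23 ≤ 30 → not valid
(7,35,43): 7+35 ≤ 43 → not valid
(7,22,25): 7+22 > 25 → valid
(33,35,70): 33+35 ≤ 70 → not valid
(24,37,65): 24+37 ≤ 65 → not valid
(30,31,60): 30+31 > 60 → valid
2 of the 6 triples form a triangle.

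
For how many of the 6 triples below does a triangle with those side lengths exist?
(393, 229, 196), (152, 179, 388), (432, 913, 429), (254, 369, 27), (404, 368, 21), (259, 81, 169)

(196,229,393): 196+229 > 393 → valid
(152,179,388): 152+179 ≤ 388 → not valid
(429,432,913): 429+432 ≤ 913 → not valid
(27,254,369): 27+254 ≤ 369 → not valid
(21,368,404): 21+368 ≤ 404 → not valid
(81,169,259): 81+169 ≤ 259 → not valid
1 of the 6 triples forms a triangle.

1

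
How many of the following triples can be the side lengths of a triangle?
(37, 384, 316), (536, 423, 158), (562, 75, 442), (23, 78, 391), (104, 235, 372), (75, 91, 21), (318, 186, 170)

3

(37,316,384): 37+316 ≤ 384 → not valid
(158,423,536): 158+423 > 536 → valid
(75,442,562): 75+442 ≤ 562 → not valid
(23,78,391): 23+78 ≤ 391 → not valid
(104,235,372): 104+235 ≤ 372 → not valid
(21,75,91): 21+75 > 91 → valid
(170,186,318): 170+186 > 318 → valid
3 of the 7 triples form a triangle.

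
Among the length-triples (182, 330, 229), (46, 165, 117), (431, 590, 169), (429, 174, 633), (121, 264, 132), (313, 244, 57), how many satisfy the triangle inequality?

2

(182,229,330): 182+229 > 330 → valid
(46,117,165): 46+117 ≤ 165 → not valid
(169,431,590): 169+431 > 590 → valid
(174,429,633): 174+429 ≤ 633 → not valid
(121,132,264): 121+132 ≤ 264 → not valid
(57,244,313): 57+244 ≤ 313 → not valid
2 of the 6 triples form a triangle.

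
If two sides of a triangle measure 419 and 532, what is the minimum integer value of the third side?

114

The third side must be strictly greater than |419 − 532| = 113.
The smallest integer above 113 is 114.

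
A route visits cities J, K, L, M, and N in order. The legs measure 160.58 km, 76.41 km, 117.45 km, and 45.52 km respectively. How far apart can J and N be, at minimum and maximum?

The maximum is all hops collinear in one direction: 160.58 + 76.41 + 117.45 + 45.52 = 399.96.
The longest hop is 160.58; the others sum to 239.38. Since 160.58 ≤ 239.38, the path can fold back on itself completely, so the minimum distance is 0.

0 ≤ JN ≤ 399.96 km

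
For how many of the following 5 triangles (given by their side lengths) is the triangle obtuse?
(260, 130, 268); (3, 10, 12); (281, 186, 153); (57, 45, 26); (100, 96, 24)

(260,130,268): 130²+260² = 84500 > 71824 = 268² → acute
(3,10,12): 3²+10² = 109 < 144 = 12² → obtuse
(281,186,153): 153²+186² = 58005 < 78961 = 281² → obtuse
(57,45,26): 26²+45² = 2701 < 3249 = 57² → obtuse
(100,96,24): 24²+96² = 9792 < 10000 = 100² → obtuse
4 of the 5 are obtuse.

4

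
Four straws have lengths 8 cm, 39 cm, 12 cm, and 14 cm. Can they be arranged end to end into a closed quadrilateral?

For a quadrilateral, each side must be shorter than the sum of the others.
Here the longest side is 39, but the remaining 3 sides sum to only 34.

No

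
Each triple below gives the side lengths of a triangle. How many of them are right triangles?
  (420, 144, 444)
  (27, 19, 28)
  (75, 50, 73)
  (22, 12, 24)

1

(420,144,444): 144²+420² = 197136 = 444² → right
(27,19,28): 19²+27² = 1090 > 784 = 28² → acute
(75,50,73): 50²+73² = 7829 > 5625 = 75² → acute
(22,12,24): 12²+22² = 628 > 576 = 24² → acute
1 of the 4 is right.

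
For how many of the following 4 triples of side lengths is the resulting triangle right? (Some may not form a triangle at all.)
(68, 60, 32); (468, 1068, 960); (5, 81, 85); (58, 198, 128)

(68,60,32): 32²+60² = 4624 = 68² → right
(468,1068,960): 468²+960² = 1140624 = 1068² → right
(5,81,85): 5²+81² = 6586 < 7225 = 85² → obtuse
(58,198,128): 58+128 ≤ 198, not a triangle
2 of the 4 are right.

2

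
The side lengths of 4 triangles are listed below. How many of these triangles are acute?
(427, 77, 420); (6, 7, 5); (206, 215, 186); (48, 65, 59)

(427,77,420): 77²+420² = 182329 = 427² → right
(6,7,5): 5²+6² = 61 > 49 = 7² → acute
(206,215,186): 186²+206² = 77032 > 46225 = 215² → acute
(48,65,59): 48²+59² = 5785 > 4225 = 65² → acute
3 of the 4 are acute.

3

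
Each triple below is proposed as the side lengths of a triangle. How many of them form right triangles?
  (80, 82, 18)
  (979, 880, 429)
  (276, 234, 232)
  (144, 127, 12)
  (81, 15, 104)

2

(80,82,18): 18²+80² = 6724 = 82² → right
(979,880,429): 429²+880² = 958441 = 979² → right
(276,234,232): 232²+234² = 108580 > 76176 = 276² → acute
(144,127,12): 12+127 ≤ 144, not a triangle
(81,15,104): 15+81 ≤ 104, not a triangle
2 of the 5 are right.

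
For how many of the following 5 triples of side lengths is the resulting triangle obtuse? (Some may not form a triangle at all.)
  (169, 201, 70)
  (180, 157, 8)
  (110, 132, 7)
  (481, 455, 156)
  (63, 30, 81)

(169,201,70): 70²+169² = 33461 < 40401 = 201² → obtuse
(180,157,8): 8+157 ≤ 180, not a triangle
(110,132,7): 7+110 ≤ 132, not a triangle
(481,455,156): 156²+455² = 231361 = 481² → right
(63,30,81): 30²+63² = 4869 < 6561 = 81² → obtuse
2 of the 5 are obtuse.

2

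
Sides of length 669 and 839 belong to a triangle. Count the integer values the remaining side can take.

1337

The third side lies in the open interval (170, 1508).
Integers from 171 to 1507 inclusive: 1507 − 171 + 1 = 1337.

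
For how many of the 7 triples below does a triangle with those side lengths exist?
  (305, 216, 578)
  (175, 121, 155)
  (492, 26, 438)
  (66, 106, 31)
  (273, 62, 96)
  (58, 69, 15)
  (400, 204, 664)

(216,305,578): 216+305 ≤ 578 → not valid
(121,155,175): 121+155 > 175 → valid
(26,438,492): 26+438 ≤ 492 → not valid
(31,66,106): 31+66 ≤ 106 → not valid
(62,96,273): 62+96 ≤ 273 → not valid
(15,58,69): 15+58 > 69 → valid
(204,400,664): 204+400 ≤ 664 → not valid
2 of the 7 triples form a triangle.

2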